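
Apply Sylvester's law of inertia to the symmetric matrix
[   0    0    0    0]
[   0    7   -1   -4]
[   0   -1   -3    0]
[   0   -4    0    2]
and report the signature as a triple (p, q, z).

Answer: (1, 2, 1)

Derivation:
step 0: pivot 7 → sign +
step 1: pivot -22/7 → sign −
step 2: pivot -2/11 → sign −
step 3: row/col 3 already zero → sign 0
signature = (1, 2, 1)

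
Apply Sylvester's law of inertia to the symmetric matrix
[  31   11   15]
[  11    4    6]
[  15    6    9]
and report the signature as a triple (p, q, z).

step 0: pivot 31 → sign +
step 1: pivot 3/31 → sign +
step 2: pivot -3 → sign −
signature = (2, 1, 0)

Answer: (2, 1, 0)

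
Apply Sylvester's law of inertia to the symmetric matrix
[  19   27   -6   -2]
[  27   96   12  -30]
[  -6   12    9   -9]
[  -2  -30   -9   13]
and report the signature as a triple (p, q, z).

step 0: pivot 19 → sign +
step 1: pivot 1095/19 → sign +
step 2: pivot -15/73 → sign −
step 3: row/col 3 already zero → sign 0
signature = (2, 1, 1)

Answer: (2, 1, 1)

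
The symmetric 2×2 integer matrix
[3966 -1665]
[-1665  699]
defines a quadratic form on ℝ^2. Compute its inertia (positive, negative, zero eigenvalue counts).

step 0: pivot 3966 → sign +
step 1: pivot 3/1322 → sign +
signature = (2, 0, 0)

Answer: (2, 0, 0)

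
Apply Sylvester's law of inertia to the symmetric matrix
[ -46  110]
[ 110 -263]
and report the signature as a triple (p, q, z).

step 0: pivot -46 → sign −
step 1: pivot 1/23 → sign +
signature = (1, 1, 0)

Answer: (1, 1, 0)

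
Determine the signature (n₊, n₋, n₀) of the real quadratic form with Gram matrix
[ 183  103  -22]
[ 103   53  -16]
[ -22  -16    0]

step 0: pivot 183 → sign +
step 1: pivot -910/183 → sign −
step 2: pivot -6/455 → sign −
signature = (1, 2, 0)

Answer: (1, 2, 0)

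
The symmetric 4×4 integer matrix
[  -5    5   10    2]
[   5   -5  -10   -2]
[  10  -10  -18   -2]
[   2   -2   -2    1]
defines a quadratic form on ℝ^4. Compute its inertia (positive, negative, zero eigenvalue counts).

step 0: pivot -5 → sign −
step 1: pivot 2 → sign +
step 2: pivot -1/5 → sign −
step 3: row/col 3 already zero → sign 0
signature = (1, 2, 1)

Answer: (1, 2, 1)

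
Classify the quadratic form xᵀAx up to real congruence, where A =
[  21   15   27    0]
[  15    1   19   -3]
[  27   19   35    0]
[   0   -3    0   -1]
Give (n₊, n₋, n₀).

step 0: pivot 21 → sign +
step 1: pivot -68/7 → sign −
step 2: pivot 5/17 → sign +
step 3: pivot -1/10 → sign −
signature = (2, 2, 0)

Answer: (2, 2, 0)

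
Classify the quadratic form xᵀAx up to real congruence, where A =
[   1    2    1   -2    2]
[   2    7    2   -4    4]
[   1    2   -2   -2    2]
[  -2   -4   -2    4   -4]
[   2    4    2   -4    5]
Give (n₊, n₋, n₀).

step 0: pivot 1 → sign +
step 1: pivot 3 → sign +
step 2: pivot -3 → sign −
step 3: pivot 1 → sign +
step 4: row/col 4 already zero → sign 0
signature = (3, 1, 1)

Answer: (3, 1, 1)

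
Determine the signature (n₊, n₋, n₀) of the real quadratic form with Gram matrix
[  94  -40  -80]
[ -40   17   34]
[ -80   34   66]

step 0: pivot 94 → sign +
step 1: pivot -1/47 → sign −
step 2: pivot -2 → sign −
signature = (1, 2, 0)

Answer: (1, 2, 0)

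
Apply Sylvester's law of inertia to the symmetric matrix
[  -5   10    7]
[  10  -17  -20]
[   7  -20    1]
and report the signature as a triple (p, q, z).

step 0: pivot -5 → sign −
step 1: pivot 3 → sign +
step 2: pivot -6/5 → sign −
signature = (1, 2, 0)

Answer: (1, 2, 0)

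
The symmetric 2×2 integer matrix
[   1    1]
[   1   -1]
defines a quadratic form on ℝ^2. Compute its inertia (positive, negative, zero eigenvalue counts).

step 0: pivot 1 → sign +
step 1: pivot -2 → sign −
signature = (1, 1, 0)

Answer: (1, 1, 0)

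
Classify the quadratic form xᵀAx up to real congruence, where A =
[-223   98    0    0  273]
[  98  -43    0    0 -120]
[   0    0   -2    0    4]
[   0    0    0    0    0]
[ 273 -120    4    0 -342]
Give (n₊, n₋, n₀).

Answer: (2, 2, 1)

Derivation:
step 0: pivot -223 → sign −
step 1: pivot 15/223 → sign +
step 2: pivot -2 → sign −
step 3: pivot 1/5 → sign +
step 4: row/col 4 already zero → sign 0
signature = (2, 2, 1)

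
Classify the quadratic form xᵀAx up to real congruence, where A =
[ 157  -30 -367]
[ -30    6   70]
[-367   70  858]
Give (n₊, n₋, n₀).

Answer: (3, 0, 0)

Derivation:
step 0: pivot 157 → sign +
step 1: pivot 42/157 → sign +
step 2: pivot 1/21 → sign +
signature = (3, 0, 0)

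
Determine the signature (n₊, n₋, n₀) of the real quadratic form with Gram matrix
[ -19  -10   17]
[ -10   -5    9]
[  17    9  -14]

Answer: (2, 1, 0)

Derivation:
step 0: pivot -19 → sign −
step 1: pivot 5/19 → sign +
step 2: pivot 6/5 → sign +
signature = (2, 1, 0)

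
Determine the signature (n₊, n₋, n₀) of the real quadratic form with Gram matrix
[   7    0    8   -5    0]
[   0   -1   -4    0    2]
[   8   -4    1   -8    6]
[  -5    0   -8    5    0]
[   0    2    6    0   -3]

step 0: pivot 7 → sign +
step 1: pivot -1 → sign −
step 2: pivot 55/7 → sign +
step 3: pivot 42/55 → sign +
step 4: pivot 1/21 → sign +
signature = (4, 1, 0)

Answer: (4, 1, 0)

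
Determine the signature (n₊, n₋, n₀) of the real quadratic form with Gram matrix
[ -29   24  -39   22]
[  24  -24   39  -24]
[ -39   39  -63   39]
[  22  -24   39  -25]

Answer: (1, 3, 0)

Derivation:
step 0: pivot -29 → sign −
step 1: pivot -120/29 → sign −
step 2: pivot 3/8 → sign +
step 3: pivot -1/5 → sign −
signature = (1, 3, 0)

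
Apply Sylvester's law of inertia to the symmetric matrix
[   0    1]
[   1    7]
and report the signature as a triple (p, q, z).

Answer: (1, 1, 0)

Derivation:
step 0: pivot 7 → sign +
step 1: pivot -1/7 → sign −
signature = (1, 1, 0)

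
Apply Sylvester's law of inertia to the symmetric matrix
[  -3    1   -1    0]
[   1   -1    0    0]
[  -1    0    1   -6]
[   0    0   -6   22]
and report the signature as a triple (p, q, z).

Answer: (1, 3, 0)

Derivation:
step 0: pivot -3 → sign −
step 1: pivot -2/3 → sign −
step 2: pivot 3/2 → sign +
step 3: pivot -2 → sign −
signature = (1, 3, 0)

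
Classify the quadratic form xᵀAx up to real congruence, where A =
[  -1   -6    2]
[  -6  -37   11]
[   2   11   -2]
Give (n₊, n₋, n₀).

Answer: (1, 2, 0)

Derivation:
step 0: pivot -1 → sign −
step 1: pivot -1 → sign −
step 2: pivot 3 → sign +
signature = (1, 2, 0)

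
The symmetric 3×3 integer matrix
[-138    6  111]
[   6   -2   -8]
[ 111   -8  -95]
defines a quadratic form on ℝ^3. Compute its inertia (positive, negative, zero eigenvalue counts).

Answer: (1, 2, 0)

Derivation:
step 0: pivot -138 → sign −
step 1: pivot -40/23 → sign −
step 2: pivot 3/40 → sign +
signature = (1, 2, 0)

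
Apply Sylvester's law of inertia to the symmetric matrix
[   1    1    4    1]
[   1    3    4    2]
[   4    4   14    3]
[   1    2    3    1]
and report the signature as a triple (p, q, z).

Answer: (2, 1, 1)

Derivation:
step 0: pivot 1 → sign +
step 1: pivot 2 → sign +
step 2: pivot -2 → sign −
step 3: row/col 3 already zero → sign 0
signature = (2, 1, 1)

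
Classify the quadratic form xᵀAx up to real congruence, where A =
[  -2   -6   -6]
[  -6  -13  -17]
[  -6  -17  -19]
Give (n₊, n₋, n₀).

step 0: pivot -2 → sign −
step 1: pivot 5 → sign +
step 2: pivot -6/5 → sign −
signature = (1, 2, 0)

Answer: (1, 2, 0)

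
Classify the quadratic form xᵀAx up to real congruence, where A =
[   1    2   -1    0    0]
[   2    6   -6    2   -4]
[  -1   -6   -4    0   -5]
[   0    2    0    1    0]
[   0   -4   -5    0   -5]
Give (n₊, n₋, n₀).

step 0: pivot 1 → sign +
step 1: pivot 2 → sign +
step 2: pivot -13 → sign −
step 3: pivot 3/13 → sign +
step 4: row/col 4 already zero → sign 0
signature = (3, 1, 1)

Answer: (3, 1, 1)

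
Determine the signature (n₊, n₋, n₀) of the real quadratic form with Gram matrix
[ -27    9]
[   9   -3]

step 0: pivot -27 → sign −
step 1: row/col 1 already zero → sign 0
signature = (0, 1, 1)

Answer: (0, 1, 1)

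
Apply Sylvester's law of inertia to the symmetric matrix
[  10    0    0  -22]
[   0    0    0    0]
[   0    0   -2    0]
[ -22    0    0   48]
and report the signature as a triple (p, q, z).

step 0: pivot 10 → sign +
step 1: pivot -2 → sign −
step 2: pivot -2/5 → sign −
step 3: row/col 3 already zero → sign 0
signature = (1, 2, 1)

Answer: (1, 2, 1)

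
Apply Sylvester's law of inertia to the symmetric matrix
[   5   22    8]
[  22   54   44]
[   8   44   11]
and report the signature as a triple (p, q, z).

step 0: pivot 5 → sign +
step 1: pivot -214/5 → sign −
step 2: pivot 1/107 → sign +
signature = (2, 1, 0)

Answer: (2, 1, 0)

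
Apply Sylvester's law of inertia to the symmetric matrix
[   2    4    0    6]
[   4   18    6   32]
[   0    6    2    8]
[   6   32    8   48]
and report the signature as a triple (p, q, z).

step 0: pivot 2 → sign +
step 1: pivot 10 → sign +
step 2: pivot -8/5 → sign −
step 3: row/col 3 already zero → sign 0
signature = (2, 1, 1)

Answer: (2, 1, 1)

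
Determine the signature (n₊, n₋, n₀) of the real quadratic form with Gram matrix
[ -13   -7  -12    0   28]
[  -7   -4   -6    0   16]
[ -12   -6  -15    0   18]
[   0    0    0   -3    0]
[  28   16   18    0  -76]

Answer: (0, 4, 1)

Derivation:
step 0: pivot -13 → sign −
step 1: pivot -3/13 → sign −
step 2: pivot -3 → sign −
step 3: pivot -3 → sign −
step 4: row/col 4 already zero → sign 0
signature = (0, 4, 1)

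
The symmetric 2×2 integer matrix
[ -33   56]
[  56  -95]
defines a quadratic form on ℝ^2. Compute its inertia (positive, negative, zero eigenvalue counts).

step 0: pivot -33 → sign −
step 1: pivot 1/33 → sign +
signature = (1, 1, 0)

Answer: (1, 1, 0)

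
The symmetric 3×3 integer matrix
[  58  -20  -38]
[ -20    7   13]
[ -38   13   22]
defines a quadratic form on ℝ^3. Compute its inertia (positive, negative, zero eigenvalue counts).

Answer: (2, 1, 0)

Derivation:
step 0: pivot 58 → sign +
step 1: pivot 3/29 → sign +
step 2: pivot -3 → sign −
signature = (2, 1, 0)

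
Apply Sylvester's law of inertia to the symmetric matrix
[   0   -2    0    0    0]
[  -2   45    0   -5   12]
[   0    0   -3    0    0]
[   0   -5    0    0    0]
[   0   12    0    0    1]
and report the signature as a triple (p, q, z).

step 0: pivot 45 → sign +
step 1: pivot -4/45 → sign −
step 2: pivot -3 → sign −
step 3: pivot 1 → sign +
step 4: row/col 4 already zero → sign 0
signature = (2, 2, 1)

Answer: (2, 2, 1)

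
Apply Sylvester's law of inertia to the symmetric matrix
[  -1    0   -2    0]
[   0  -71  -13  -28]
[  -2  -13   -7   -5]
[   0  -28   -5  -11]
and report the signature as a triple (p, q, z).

step 0: pivot -1 → sign −
step 1: pivot -71 → sign −
step 2: pivot -44/71 → sign −
step 3: pivot 3/44 → sign +
signature = (1, 3, 0)

Answer: (1, 3, 0)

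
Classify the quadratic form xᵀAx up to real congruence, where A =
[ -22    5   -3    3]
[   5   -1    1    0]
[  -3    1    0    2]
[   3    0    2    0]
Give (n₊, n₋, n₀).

Answer: (1, 3, 0)

Derivation:
step 0: pivot -22 → sign −
step 1: pivot 3/22 → sign +
step 2: pivot -1/3 → sign −
step 3: pivot -3 → sign −
signature = (1, 3, 0)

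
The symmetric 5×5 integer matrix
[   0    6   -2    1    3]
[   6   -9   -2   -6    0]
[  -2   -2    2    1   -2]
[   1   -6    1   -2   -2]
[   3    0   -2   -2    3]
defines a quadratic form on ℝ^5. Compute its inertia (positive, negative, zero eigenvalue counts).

step 0: pivot -9 → sign −
step 1: pivot 4 → sign +
step 2: pivot -1/3 → sign −
step 3: pivot -1/6 → sign −
step 4: pivot 3/2 → sign +
signature = (2, 3, 0)

Answer: (2, 3, 0)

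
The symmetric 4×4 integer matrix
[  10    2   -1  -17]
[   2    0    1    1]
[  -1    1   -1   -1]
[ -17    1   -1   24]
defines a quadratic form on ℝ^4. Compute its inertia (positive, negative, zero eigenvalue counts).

Answer: (2, 2, 0)

Derivation:
step 0: pivot 10 → sign +
step 1: pivot -2/5 → sign −
step 2: pivot 5/2 → sign +
step 3: pivot -3/5 → sign −
signature = (2, 2, 0)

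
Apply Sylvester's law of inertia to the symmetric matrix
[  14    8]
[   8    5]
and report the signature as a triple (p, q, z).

Answer: (2, 0, 0)

Derivation:
step 0: pivot 14 → sign +
step 1: pivot 3/7 → sign +
signature = (2, 0, 0)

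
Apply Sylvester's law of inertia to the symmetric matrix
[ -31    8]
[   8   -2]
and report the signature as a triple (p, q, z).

Answer: (1, 1, 0)

Derivation:
step 0: pivot -31 → sign −
step 1: pivot 2/31 → sign +
signature = (1, 1, 0)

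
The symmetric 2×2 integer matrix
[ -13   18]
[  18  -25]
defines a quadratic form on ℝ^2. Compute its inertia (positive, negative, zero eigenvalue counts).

step 0: pivot -13 → sign −
step 1: pivot -1/13 → sign −
signature = (0, 2, 0)

Answer: (0, 2, 0)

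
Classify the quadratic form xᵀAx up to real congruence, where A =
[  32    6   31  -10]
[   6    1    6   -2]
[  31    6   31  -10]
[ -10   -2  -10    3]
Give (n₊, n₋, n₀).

step 0: pivot 32 → sign +
step 1: pivot -1/8 → sign −
step 2: pivot 5/4 → sign +
step 3: pivot -1/5 → sign −
signature = (2, 2, 0)

Answer: (2, 2, 0)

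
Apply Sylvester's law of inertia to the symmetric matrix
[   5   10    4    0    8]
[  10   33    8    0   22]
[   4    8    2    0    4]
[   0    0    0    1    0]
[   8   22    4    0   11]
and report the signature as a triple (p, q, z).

Answer: (4, 1, 0)

Derivation:
step 0: pivot 5 → sign +
step 1: pivot 13 → sign +
step 2: pivot -6/5 → sign −
step 3: pivot 1 → sign +
step 4: pivot 3/13 → sign +
signature = (4, 1, 0)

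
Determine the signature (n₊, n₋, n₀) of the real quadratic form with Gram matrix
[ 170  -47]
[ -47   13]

step 0: pivot 170 → sign +
step 1: pivot 1/170 → sign +
signature = (2, 0, 0)

Answer: (2, 0, 0)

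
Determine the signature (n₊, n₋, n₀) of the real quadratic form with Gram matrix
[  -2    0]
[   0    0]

Answer: (0, 1, 1)

Derivation:
step 0: pivot -2 → sign −
step 1: row/col 1 already zero → sign 0
signature = (0, 1, 1)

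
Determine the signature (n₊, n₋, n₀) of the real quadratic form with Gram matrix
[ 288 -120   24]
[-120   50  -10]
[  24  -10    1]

Answer: (1, 1, 1)

Derivation:
step 0: pivot 288 → sign +
step 1: pivot -1 → sign −
step 2: row/col 2 already zero → sign 0
signature = (1, 1, 1)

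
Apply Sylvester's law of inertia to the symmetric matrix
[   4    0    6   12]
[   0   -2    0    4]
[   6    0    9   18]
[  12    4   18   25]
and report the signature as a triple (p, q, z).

step 0: pivot 4 → sign +
step 1: pivot -2 → sign −
step 2: pivot -3 → sign −
step 3: row/col 3 already zero → sign 0
signature = (1, 2, 1)

Answer: (1, 2, 1)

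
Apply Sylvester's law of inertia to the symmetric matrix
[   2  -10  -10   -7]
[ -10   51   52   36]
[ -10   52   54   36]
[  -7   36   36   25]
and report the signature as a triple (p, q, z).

Answer: (3, 1, 0)

Derivation:
step 0: pivot 2 → sign +
step 1: pivot 1 → sign +
step 2: pivot -1/2 → sign −
step 3: pivot 2 → sign +
signature = (3, 1, 0)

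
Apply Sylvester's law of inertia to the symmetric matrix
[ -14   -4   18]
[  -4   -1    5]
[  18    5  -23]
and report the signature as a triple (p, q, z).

step 0: pivot -14 → sign −
step 1: pivot 1/7 → sign +
step 2: row/col 2 already zero → sign 0
signature = (1, 1, 1)

Answer: (1, 1, 1)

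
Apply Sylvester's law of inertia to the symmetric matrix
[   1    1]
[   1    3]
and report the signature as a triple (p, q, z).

Answer: (2, 0, 0)

Derivation:
step 0: pivot 1 → sign +
step 1: pivot 2 → sign +
signature = (2, 0, 0)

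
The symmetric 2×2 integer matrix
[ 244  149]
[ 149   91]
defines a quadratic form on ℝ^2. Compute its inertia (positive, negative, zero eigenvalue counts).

Answer: (2, 0, 0)

Derivation:
step 0: pivot 244 → sign +
step 1: pivot 3/244 → sign +
signature = (2, 0, 0)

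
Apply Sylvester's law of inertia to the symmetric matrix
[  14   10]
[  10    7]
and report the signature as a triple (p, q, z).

step 0: pivot 14 → sign +
step 1: pivot -1/7 → sign −
signature = (1, 1, 0)

Answer: (1, 1, 0)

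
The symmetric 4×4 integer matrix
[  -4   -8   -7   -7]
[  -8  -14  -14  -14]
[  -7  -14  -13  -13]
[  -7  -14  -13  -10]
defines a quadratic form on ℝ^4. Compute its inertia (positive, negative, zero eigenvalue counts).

Answer: (2, 2, 0)

Derivation:
step 0: pivot -4 → sign −
step 1: pivot 2 → sign +
step 2: pivot -3/4 → sign −
step 3: pivot 3 → sign +
signature = (2, 2, 0)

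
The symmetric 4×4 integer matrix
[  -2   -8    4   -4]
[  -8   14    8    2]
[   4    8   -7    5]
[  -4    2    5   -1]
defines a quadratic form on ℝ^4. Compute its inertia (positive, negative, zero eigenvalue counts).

step 0: pivot -2 → sign −
step 1: pivot 46 → sign +
step 2: pivot -9/23 → sign −
step 3: row/col 3 already zero → sign 0
signature = (1, 2, 1)

Answer: (1, 2, 1)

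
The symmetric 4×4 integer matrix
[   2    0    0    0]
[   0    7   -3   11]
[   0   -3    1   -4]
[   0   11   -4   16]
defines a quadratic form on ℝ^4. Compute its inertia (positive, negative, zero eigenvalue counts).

step 0: pivot 2 → sign +
step 1: pivot 7 → sign +
step 2: pivot -2/7 → sign −
step 3: pivot 1/2 → sign +
signature = (3, 1, 0)

Answer: (3, 1, 0)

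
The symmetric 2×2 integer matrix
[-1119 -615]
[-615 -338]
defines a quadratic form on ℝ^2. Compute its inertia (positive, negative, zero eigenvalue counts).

step 0: pivot -1119 → sign −
step 1: pivot 1/373 → sign +
signature = (1, 1, 0)

Answer: (1, 1, 0)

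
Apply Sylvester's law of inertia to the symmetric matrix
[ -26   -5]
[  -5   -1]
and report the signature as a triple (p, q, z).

Answer: (0, 2, 0)

Derivation:
step 0: pivot -26 → sign −
step 1: pivot -1/26 → sign −
signature = (0, 2, 0)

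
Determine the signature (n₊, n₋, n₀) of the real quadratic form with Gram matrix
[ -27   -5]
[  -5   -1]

Answer: (0, 2, 0)

Derivation:
step 0: pivot -27 → sign −
step 1: pivot -2/27 → sign −
signature = (0, 2, 0)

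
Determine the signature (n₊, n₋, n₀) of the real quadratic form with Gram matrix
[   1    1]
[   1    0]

Answer: (1, 1, 0)

Derivation:
step 0: pivot 1 → sign +
step 1: pivot -1 → sign −
signature = (1, 1, 0)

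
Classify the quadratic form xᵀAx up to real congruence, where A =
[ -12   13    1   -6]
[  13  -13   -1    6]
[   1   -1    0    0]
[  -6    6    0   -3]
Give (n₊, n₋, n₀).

step 0: pivot -12 → sign −
step 1: pivot 13/12 → sign +
step 2: pivot 1/13 → sign +
step 3: pivot -3 → sign −
signature = (2, 2, 0)

Answer: (2, 2, 0)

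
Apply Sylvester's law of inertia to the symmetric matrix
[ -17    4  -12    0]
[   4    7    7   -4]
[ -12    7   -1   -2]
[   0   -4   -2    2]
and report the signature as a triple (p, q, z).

step 0: pivot -17 → sign −
step 1: pivot 135/17 → sign +
step 2: pivot 712/135 → sign +
step 3: pivot -3/178 → sign −
signature = (2, 2, 0)

Answer: (2, 2, 0)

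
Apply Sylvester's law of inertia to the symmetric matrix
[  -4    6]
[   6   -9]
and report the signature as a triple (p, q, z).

Answer: (0, 1, 1)

Derivation:
step 0: pivot -4 → sign −
step 1: row/col 1 already zero → sign 0
signature = (0, 1, 1)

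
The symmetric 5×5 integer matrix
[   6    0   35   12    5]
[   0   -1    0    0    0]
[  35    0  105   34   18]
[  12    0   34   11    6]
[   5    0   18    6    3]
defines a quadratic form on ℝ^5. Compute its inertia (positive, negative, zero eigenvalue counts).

Answer: (3, 2, 0)

Derivation:
step 0: pivot 6 → sign +
step 1: pivot -1 → sign −
step 2: pivot -595/6 → sign −
step 3: pivot 41/595 → sign +
step 4: pivot 2/41 → sign +
signature = (3, 2, 0)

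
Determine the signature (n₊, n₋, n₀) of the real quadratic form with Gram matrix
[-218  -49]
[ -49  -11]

step 0: pivot -218 → sign −
step 1: pivot 3/218 → sign +
signature = (1, 1, 0)

Answer: (1, 1, 0)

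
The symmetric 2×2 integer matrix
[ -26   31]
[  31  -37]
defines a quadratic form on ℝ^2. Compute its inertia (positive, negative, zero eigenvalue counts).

Answer: (0, 2, 0)

Derivation:
step 0: pivot -26 → sign −
step 1: pivot -1/26 → sign −
signature = (0, 2, 0)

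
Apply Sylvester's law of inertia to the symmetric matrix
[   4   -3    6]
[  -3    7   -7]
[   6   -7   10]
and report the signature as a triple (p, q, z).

step 0: pivot 4 → sign +
step 1: pivot 19/4 → sign +
step 2: pivot -6/19 → sign −
signature = (2, 1, 0)

Answer: (2, 1, 0)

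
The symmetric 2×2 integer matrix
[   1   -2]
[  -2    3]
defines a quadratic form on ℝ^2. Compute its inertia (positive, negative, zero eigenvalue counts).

step 0: pivot 1 → sign +
step 1: pivot -1 → sign −
signature = (1, 1, 0)

Answer: (1, 1, 0)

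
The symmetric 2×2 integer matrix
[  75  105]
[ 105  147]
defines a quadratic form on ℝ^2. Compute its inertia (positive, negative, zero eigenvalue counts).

Answer: (1, 0, 1)

Derivation:
step 0: pivot 75 → sign +
step 1: row/col 1 already zero → sign 0
signature = (1, 0, 1)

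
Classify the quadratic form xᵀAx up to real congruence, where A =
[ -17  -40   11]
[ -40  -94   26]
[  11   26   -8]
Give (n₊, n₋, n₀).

Answer: (1, 2, 0)

Derivation:
step 0: pivot -17 → sign −
step 1: pivot 2/17 → sign +
step 2: pivot -1 → sign −
signature = (1, 2, 0)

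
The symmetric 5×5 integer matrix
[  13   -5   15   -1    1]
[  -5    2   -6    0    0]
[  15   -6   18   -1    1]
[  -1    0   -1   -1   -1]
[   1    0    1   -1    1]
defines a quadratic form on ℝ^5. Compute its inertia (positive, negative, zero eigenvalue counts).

step 0: pivot 13 → sign +
step 1: pivot 1/13 → sign +
step 2: pivot -3 → sign −
step 3: pivot 1/3 → sign +
step 4: pivot -2 → sign −
signature = (3, 2, 0)

Answer: (3, 2, 0)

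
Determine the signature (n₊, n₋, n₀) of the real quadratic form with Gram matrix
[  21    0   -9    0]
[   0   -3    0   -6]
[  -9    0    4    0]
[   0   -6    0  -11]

step 0: pivot 21 → sign +
step 1: pivot -3 → sign −
step 2: pivot 1/7 → sign +
step 3: pivot 1 → sign +
signature = (3, 1, 0)

Answer: (3, 1, 0)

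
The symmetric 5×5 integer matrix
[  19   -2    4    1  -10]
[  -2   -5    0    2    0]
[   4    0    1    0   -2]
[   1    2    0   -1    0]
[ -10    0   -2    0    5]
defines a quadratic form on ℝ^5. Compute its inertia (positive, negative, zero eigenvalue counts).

Answer: (2, 2, 1)

Derivation:
step 0: pivot 19 → sign +
step 1: pivot -99/19 → sign −
step 2: pivot 19/99 → sign +
step 3: pivot -4/19 → sign −
step 4: row/col 4 already zero → sign 0
signature = (2, 2, 1)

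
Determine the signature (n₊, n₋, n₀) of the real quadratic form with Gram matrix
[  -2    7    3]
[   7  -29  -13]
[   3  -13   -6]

step 0: pivot -2 → sign −
step 1: pivot -9/2 → sign −
step 2: pivot -1/9 → sign −
signature = (0, 3, 0)

Answer: (0, 3, 0)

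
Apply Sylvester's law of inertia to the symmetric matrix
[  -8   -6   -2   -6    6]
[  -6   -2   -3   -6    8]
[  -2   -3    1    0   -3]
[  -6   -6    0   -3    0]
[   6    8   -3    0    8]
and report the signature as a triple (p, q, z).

Answer: (2, 2, 1)

Derivation:
step 0: pivot -8 → sign −
step 1: pivot 5/2 → sign +
step 2: pivot 3/5 → sign +
step 3: pivot -2 → sign −
step 4: row/col 4 already zero → sign 0
signature = (2, 2, 1)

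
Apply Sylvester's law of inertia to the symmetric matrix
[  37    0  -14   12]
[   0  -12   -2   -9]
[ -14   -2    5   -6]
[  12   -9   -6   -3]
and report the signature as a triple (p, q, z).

Answer: (2, 2, 0)

Derivation:
step 0: pivot 37 → sign +
step 1: pivot -12 → sign −
step 2: pivot 4/111 → sign +
step 3: pivot -3/16 → sign −
signature = (2, 2, 0)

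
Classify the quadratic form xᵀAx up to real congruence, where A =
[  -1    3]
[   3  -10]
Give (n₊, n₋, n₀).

Answer: (0, 2, 0)

Derivation:
step 0: pivot -1 → sign −
step 1: pivot -1 → sign −
signature = (0, 2, 0)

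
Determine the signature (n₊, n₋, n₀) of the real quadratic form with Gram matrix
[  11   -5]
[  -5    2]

Answer: (1, 1, 0)

Derivation:
step 0: pivot 11 → sign +
step 1: pivot -3/11 → sign −
signature = (1, 1, 0)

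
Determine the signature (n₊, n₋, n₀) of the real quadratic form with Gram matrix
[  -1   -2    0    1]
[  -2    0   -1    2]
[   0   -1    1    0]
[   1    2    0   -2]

Answer: (2, 2, 0)

Derivation:
step 0: pivot -1 → sign −
step 1: pivot 4 → sign +
step 2: pivot 3/4 → sign +
step 3: pivot -1 → sign −
signature = (2, 2, 0)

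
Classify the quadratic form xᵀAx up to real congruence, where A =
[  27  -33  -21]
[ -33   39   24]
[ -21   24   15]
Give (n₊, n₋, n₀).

Answer: (2, 1, 0)

Derivation:
step 0: pivot 27 → sign +
step 1: pivot -4/3 → sign −
step 2: pivot 3/4 → sign +
signature = (2, 1, 0)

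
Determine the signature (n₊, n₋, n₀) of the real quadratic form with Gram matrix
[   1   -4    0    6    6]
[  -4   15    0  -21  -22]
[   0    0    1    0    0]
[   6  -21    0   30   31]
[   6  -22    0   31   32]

step 0: pivot 1 → sign +
step 1: pivot -1 → sign −
step 2: pivot 1 → sign +
step 3: pivot 3 → sign +
step 4: pivot -1/3 → sign −
signature = (3, 2, 0)

Answer: (3, 2, 0)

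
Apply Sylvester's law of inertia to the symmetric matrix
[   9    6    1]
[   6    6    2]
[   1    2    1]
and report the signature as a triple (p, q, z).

Answer: (2, 0, 1)

Derivation:
step 0: pivot 9 → sign +
step 1: pivot 2 → sign +
step 2: row/col 2 already zero → sign 0
signature = (2, 0, 1)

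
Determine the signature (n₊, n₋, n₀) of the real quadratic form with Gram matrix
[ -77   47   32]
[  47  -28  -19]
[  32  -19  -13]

Answer: (1, 2, 0)

Derivation:
step 0: pivot -77 → sign −
step 1: pivot 53/77 → sign +
step 2: pivot -6/53 → sign −
signature = (1, 2, 0)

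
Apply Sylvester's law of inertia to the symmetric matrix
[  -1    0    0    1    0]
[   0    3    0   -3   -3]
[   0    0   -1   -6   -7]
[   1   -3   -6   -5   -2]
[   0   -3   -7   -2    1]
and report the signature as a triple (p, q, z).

step 0: pivot -1 → sign −
step 1: pivot 3 → sign +
step 2: pivot -1 → sign −
step 3: pivot 29 → sign +
step 4: pivot -6/29 → sign −
signature = (2, 3, 0)

Answer: (2, 3, 0)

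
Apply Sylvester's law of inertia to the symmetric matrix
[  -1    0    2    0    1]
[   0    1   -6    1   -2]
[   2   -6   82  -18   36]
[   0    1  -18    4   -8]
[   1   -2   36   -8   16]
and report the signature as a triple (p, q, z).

Answer: (3, 2, 0)

Derivation:
step 0: pivot -1 → sign −
step 1: pivot 1 → sign +
step 2: pivot 50 → sign +
step 3: pivot 3/25 → sign +
step 4: pivot -1 → sign −
signature = (3, 2, 0)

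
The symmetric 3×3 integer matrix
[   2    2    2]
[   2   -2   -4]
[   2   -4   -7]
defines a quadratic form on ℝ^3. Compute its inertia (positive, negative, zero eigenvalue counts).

Answer: (1, 1, 1)

Derivation:
step 0: pivot 2 → sign +
step 1: pivot -4 → sign −
step 2: row/col 2 already zero → sign 0
signature = (1, 1, 1)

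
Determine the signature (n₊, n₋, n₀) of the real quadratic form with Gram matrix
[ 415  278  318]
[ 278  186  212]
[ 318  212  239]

Answer: (1, 2, 0)

Derivation:
step 0: pivot 415 → sign +
step 1: pivot -94/415 → sign −
step 2: pivot -3/47 → sign −
signature = (1, 2, 0)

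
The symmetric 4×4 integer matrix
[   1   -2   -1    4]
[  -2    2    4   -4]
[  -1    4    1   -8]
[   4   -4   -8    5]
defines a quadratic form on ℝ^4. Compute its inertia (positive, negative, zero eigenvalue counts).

step 0: pivot 1 → sign +
step 1: pivot -2 → sign −
step 2: pivot 2 → sign +
step 3: pivot -3 → sign −
signature = (2, 2, 0)

Answer: (2, 2, 0)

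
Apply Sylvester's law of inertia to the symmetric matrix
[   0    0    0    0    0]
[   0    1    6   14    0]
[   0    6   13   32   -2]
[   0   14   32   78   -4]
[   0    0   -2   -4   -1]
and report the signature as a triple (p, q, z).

Answer: (1, 3, 1)

Derivation:
step 0: pivot 1 → sign +
step 1: pivot -23 → sign −
step 2: pivot -10/23 → sign −
step 3: pivot -1/5 → sign −
step 4: row/col 4 already zero → sign 0
signature = (1, 3, 1)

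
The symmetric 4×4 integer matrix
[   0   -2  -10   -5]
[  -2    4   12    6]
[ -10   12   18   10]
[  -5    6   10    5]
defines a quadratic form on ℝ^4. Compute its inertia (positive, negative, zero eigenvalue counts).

step 0: pivot 4 → sign +
step 1: pivot -1 → sign −
step 2: pivot -2 → sign −
step 3: row/col 3 already zero → sign 0
signature = (1, 2, 1)

Answer: (1, 2, 1)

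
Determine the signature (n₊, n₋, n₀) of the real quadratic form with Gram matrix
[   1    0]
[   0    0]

Answer: (1, 0, 1)

Derivation:
step 0: pivot 1 → sign +
step 1: row/col 1 already zero → sign 0
signature = (1, 0, 1)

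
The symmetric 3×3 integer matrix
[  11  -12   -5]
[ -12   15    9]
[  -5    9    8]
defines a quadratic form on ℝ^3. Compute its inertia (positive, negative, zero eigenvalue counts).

step 0: pivot 11 → sign +
step 1: pivot 21/11 → sign +
step 2: pivot -6/7 → sign −
signature = (2, 1, 0)

Answer: (2, 1, 0)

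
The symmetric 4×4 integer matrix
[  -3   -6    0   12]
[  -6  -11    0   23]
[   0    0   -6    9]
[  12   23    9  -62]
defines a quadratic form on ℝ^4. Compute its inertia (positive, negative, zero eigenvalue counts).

step 0: pivot -3 → sign −
step 1: pivot 1 → sign +
step 2: pivot -6 → sign −
step 3: pivot -3/2 → sign −
signature = (1, 3, 0)

Answer: (1, 3, 0)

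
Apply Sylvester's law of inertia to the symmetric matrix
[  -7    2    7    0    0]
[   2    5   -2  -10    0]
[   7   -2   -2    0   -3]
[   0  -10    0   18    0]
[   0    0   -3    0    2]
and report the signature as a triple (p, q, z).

Answer: (4, 1, 0)

Derivation:
step 0: pivot -7 → sign −
step 1: pivot 39/7 → sign +
step 2: pivot 5 → sign +
step 3: pivot 2/39 → sign +
step 4: pivot 1/5 → sign +
signature = (4, 1, 0)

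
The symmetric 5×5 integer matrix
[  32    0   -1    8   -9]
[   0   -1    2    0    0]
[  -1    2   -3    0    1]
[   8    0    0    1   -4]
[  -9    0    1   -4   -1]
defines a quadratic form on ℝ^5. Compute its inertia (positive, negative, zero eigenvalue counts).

Answer: (2, 3, 0)

Derivation:
step 0: pivot 32 → sign +
step 1: pivot -1 → sign −
step 2: pivot 31/32 → sign +
step 3: pivot -33/31 → sign −
step 4: pivot -6/11 → sign −
signature = (2, 3, 0)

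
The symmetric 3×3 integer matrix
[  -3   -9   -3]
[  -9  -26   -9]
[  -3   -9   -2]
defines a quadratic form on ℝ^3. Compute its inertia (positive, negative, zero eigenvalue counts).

Answer: (2, 1, 0)

Derivation:
step 0: pivot -3 → sign −
step 1: pivot 1 → sign +
step 2: pivot 1 → sign +
signature = (2, 1, 0)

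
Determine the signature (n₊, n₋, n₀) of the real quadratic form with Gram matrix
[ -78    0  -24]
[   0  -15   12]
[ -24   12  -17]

step 0: pivot -78 → sign −
step 1: pivot -15 → sign −
step 2: pivot -1/65 → sign −
signature = (0, 3, 0)

Answer: (0, 3, 0)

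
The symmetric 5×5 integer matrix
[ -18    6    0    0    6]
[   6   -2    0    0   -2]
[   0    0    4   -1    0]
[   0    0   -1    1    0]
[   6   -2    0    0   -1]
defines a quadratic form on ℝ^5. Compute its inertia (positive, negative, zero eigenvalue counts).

Answer: (3, 1, 1)

Derivation:
step 0: pivot -18 → sign −
step 1: pivot 4 → sign +
step 2: pivot 3/4 → sign +
step 3: pivot 1 → sign +
step 4: row/col 4 already zero → sign 0
signature = (3, 1, 1)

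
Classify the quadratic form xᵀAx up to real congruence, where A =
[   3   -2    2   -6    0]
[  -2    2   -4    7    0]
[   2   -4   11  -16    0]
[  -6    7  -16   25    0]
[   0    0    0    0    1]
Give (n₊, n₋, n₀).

step 0: pivot 3 → sign +
step 1: pivot 2/3 → sign +
step 2: pivot -1 → sign −
step 3: pivot -1/2 → sign −
step 4: pivot 1 → sign +
signature = (3, 2, 0)

Answer: (3, 2, 0)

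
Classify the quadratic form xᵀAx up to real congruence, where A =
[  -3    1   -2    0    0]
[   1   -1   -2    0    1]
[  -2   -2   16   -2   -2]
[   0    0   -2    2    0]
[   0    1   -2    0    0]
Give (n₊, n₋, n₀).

Answer: (3, 2, 0)

Derivation:
step 0: pivot -3 → sign −
step 1: pivot -2/3 → sign −
step 2: pivot 28 → sign +
step 3: pivot 13/7 → sign +
step 4: pivot 3/26 → sign +
signature = (3, 2, 0)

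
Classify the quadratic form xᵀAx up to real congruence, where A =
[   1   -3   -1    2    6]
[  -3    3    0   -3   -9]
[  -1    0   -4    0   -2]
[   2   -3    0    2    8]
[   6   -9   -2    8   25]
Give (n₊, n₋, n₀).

Answer: (2, 3, 0)

Derivation:
step 0: pivot 1 → sign +
step 1: pivot -6 → sign −
step 2: pivot -7/2 → sign −
step 3: pivot -3/7 → sign −
step 4: pivot 3 → sign +
signature = (2, 3, 0)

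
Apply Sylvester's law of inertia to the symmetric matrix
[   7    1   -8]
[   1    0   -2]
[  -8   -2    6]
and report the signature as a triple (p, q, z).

step 0: pivot 7 → sign +
step 1: pivot -1/7 → sign −
step 2: pivot 2 → sign +
signature = (2, 1, 0)

Answer: (2, 1, 0)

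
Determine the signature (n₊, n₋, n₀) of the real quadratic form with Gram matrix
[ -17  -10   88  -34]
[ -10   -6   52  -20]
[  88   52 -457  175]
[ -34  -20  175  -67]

step 0: pivot -17 → sign −
step 1: pivot -2/17 → sign −
step 2: pivot -1 → sign −
step 3: pivot 2 → sign +
signature = (1, 3, 0)

Answer: (1, 3, 0)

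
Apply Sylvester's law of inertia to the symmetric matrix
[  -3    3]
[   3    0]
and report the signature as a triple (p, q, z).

Answer: (1, 1, 0)

Derivation:
step 0: pivot -3 → sign −
step 1: pivot 3 → sign +
signature = (1, 1, 0)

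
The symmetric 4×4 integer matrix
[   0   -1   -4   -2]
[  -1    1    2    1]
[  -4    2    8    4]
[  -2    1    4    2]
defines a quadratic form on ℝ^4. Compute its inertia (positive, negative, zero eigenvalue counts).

step 0: pivot 1 → sign +
step 1: pivot -1 → sign −
step 2: pivot 8 → sign +
step 3: row/col 3 already zero → sign 0
signature = (2, 1, 1)

Answer: (2, 1, 1)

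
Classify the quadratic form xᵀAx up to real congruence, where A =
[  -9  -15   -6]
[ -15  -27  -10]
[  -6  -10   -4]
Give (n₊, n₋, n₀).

step 0: pivot -9 → sign −
step 1: pivot -2 → sign −
step 2: row/col 2 already zero → sign 0
signature = (0, 2, 1)

Answer: (0, 2, 1)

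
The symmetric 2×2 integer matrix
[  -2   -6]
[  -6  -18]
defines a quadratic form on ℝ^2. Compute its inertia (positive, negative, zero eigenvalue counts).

Answer: (0, 1, 1)

Derivation:
step 0: pivot -2 → sign −
step 1: row/col 1 already zero → sign 0
signature = (0, 1, 1)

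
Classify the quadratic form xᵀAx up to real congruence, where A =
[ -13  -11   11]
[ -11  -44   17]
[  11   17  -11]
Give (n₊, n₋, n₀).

step 0: pivot -13 → sign −
step 1: pivot -451/13 → sign −
step 2: pivot 6/451 → sign +
signature = (1, 2, 0)

Answer: (1, 2, 0)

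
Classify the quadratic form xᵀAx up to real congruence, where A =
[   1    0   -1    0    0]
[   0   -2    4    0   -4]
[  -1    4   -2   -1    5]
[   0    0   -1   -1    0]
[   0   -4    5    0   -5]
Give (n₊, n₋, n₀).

step 0: pivot 1 → sign +
step 1: pivot -2 → sign −
step 2: pivot 5 → sign +
step 3: pivot -6/5 → sign −
step 4: pivot 3/2 → sign +
signature = (3, 2, 0)

Answer: (3, 2, 0)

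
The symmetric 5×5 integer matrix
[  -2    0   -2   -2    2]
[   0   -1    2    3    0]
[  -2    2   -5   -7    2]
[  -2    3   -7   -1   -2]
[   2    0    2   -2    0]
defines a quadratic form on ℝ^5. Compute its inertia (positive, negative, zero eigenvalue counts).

step 0: pivot -2 → sign −
step 1: pivot -1 → sign −
step 2: pivot 1 → sign +
step 3: pivot 9 → sign +
step 4: pivot 2/9 → sign +
signature = (3, 2, 0)

Answer: (3, 2, 0)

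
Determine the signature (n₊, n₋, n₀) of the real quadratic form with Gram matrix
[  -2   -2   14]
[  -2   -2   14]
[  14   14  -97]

step 0: pivot -2 → sign −
step 1: pivot 1 → sign +
step 2: row/col 2 already zero → sign 0
signature = (1, 1, 1)

Answer: (1, 1, 1)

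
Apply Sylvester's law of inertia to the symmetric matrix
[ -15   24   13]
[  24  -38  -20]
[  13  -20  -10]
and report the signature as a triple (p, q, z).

step 0: pivot -15 → sign −
step 1: pivot 2/5 → sign +
step 2: pivot -1/3 → sign −
signature = (1, 2, 0)

Answer: (1, 2, 0)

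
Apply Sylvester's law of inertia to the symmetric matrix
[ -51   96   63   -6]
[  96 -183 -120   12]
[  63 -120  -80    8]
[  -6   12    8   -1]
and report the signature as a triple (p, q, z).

step 0: pivot -51 → sign −
step 1: pivot -39/17 → sign −
step 2: pivot -17/13 → sign −
step 3: pivot -1/17 → sign −
signature = (0, 4, 0)

Answer: (0, 4, 0)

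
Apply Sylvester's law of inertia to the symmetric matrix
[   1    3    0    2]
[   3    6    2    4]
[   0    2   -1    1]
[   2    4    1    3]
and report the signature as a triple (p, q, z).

step 0: pivot 1 → sign +
step 1: pivot -3 → sign −
step 2: pivot 1/3 → sign +
step 3: row/col 3 already zero → sign 0
signature = (2, 1, 1)

Answer: (2, 1, 1)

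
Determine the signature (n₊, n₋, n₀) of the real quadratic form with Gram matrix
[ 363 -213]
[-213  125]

Answer: (2, 0, 0)

Derivation:
step 0: pivot 363 → sign +
step 1: pivot 2/121 → sign +
signature = (2, 0, 0)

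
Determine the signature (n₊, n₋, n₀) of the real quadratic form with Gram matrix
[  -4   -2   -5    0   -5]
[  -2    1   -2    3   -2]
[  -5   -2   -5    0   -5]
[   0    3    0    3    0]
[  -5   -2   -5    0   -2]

Answer: (3, 2, 0)

Derivation:
step 0: pivot -4 → sign −
step 1: pivot 2 → sign +
step 2: pivot 9/8 → sign +
step 3: pivot -2 → sign −
step 4: pivot 3 → sign +
signature = (3, 2, 0)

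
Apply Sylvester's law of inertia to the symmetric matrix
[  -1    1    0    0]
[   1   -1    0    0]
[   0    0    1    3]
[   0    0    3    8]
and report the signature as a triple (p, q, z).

Answer: (1, 2, 1)

Derivation:
step 0: pivot -1 → sign −
step 1: pivot 1 → sign +
step 2: pivot -1 → sign −
step 3: row/col 3 already zero → sign 0
signature = (1, 2, 1)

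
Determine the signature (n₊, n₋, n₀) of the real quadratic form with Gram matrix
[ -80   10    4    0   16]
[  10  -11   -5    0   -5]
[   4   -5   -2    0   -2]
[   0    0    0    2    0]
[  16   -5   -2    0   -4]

step 0: pivot -80 → sign −
step 1: pivot -39/4 → sign −
step 2: pivot 18/65 → sign +
step 3: pivot 2 → sign +
step 4: row/col 4 already zero → sign 0
signature = (2, 2, 1)

Answer: (2, 2, 1)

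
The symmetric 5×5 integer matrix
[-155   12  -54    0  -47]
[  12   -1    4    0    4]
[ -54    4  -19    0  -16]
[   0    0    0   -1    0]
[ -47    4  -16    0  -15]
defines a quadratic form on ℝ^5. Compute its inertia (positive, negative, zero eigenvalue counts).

step 0: pivot -155 → sign −
step 1: pivot -11/155 → sign −
step 2: pivot 3/11 → sign +
step 3: pivot -1 → sign −
step 4: row/col 4 already zero → sign 0
signature = (1, 3, 1)

Answer: (1, 3, 1)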